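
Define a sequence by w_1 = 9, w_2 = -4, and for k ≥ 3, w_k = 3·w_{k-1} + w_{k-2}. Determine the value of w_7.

w_3 = -3; w_4 = -13; w_5 = -42; w_6 = -139; w_7 = -459.

-459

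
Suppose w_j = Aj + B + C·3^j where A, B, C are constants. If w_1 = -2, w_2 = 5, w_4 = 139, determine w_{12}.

Plug in j = 1, 2, 4: A + B + 3C = -2; 2A + B + 9C = 5; 4A + B + 81C = 139.
Subtracting the first from the second: A + 6C = 7.
Subtracting the second from the third: 2A + 72C = 134.
Solving: C = 2, A = -5, then B = -3.
Therefore w_{12} = -60 + (-3) + 2·531441 = 1062819.

1062819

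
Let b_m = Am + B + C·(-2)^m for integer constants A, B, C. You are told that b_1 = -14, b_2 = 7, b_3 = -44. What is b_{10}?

At m = 1, 2, 3: A + B - 2C = -14; 2A + B + 4C = 7; 3A + B - 8C = -44.
Subtracting the first from the second: A + 6C = 21.
Subtracting the second from the third: A - 12C = -51.
Solving: C = 4, A = -3, then B = -3.
Therefore b_{10} = -30 + (-3) + 4·1024 = 4063.

4063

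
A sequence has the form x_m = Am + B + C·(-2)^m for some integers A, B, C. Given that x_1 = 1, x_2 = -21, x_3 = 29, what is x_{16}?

The three given values yield: A + B - 2C = 1; 2A + B + 4C = -21; 3A + B - 8C = 29.
Subtracting the first from the second: A + 6C = -22.
Subtracting the second from the third: A - 12C = 50.
Solving: C = -4, A = 2, then B = -9.
So x_m = 2·m + (-9) + (-4)·(-2)^m; at m=16 this is -262121.

-262121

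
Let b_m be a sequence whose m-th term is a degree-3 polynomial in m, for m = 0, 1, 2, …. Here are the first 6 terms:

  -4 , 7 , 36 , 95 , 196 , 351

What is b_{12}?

1st diffs: 11, 29, 59, 101, 155.
2nd diffs: 18, 30, 42, 54.
3rd diffs: 12, 12, 12 (constant).
So b_m = 2m^3 + 3m^2 + 6m - 4.
Evaluating at m = 12 gives b_{12} = 3956.

3956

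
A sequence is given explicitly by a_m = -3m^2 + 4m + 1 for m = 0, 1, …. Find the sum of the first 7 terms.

-182

Over m = 0..6: Σm = 21, Σm² = 91.
Total = (-3)·91 + (4)·21 + (1)·7 = -182.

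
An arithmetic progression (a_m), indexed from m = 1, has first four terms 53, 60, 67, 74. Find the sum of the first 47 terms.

Common difference d = 7.
a_m = 53 + (m - 1)·7.
a_{47} = 375; S = 47·(53 + 375)/2 = 10058.

10058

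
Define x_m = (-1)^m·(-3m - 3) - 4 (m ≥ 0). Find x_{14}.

-49

(-1)^14 = 1; -3m - 3 at m=14 is -45; so x_{14} = -49.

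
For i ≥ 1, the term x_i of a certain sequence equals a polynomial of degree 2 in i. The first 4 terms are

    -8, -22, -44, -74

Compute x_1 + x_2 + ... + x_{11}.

1st diffs: -14, -22, -30.
2nd diffs: -8, -8 (constant).
Newton forward-difference form: x_i = -8 + (-14)·C(i-1,1) + (-8)·C(i-1,2).
Continuing: …, -112, -158, -212, -274, …, x_{11} = -508.
Summing i = 1..11 (11 terms) gives -2178.

-2178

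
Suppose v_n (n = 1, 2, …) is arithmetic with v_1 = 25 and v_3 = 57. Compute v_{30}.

489

Common difference d = (57 - 25) / (3 - 1) = 16.
v_n = 25 + (n - 1)·16.
v_{30} = 25 + 29·16 = 489.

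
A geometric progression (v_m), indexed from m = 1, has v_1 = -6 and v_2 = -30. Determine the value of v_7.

-93750

Common ratio r = 5.
v_m = (-6)·5^(m-1).
v_7 = (-6)·5^6 = -93750.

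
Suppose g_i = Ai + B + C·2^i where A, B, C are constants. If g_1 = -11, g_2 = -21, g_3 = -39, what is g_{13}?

-32795

Plug in i = 1, 2, 3: A + B + 2C = -11; 2A + B + 4C = -21; 3A + B + 8C = -39.
Subtracting the first from the second: A + 2C = -10.
Subtracting the second from the third: A + 4C = -18.
Solving: C = -4, A = -2, then B = -1.
Hence g_{13} = -2·13 + (-1) + (-4)·8192 = -32795.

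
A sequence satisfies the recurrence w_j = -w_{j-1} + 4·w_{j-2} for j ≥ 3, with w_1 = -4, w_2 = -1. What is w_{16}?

Applying the relation repeatedly:
w_3 = -15;  w_4 = 11;  w_5 = -71;  …;  w_{13} = -102119;  w_{14} = 259219;  w_{15} = -667695;  w_{16} = 1704571.

1704571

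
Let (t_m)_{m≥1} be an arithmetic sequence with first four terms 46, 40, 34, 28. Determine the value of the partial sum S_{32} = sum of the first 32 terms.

Common difference d = -6.
t_m = 46 + (m - 1)·(-6).
t_{32} = -140; S = 32·(46 + (-140))/2 = -1504.

-1504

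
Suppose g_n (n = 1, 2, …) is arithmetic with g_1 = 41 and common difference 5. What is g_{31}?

g_n = 41 + (n - 1)·5.
g_{31} = 41 + 30·5 = 191.

191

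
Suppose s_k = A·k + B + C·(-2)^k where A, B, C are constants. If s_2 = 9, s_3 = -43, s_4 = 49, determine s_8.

993

The three given values yield: 2A + B + 4C = 9; 3A + B - 8C = -43; 4A + B + 16C = 49.
Subtracting the first from the second: A - 12C = -52.
Subtracting the second from the third: A + 24C = 92.
Solving: C = 4, A = -4, then B = 1.
Hence s_8 = -4·8 + 1 + 4·256 = 993.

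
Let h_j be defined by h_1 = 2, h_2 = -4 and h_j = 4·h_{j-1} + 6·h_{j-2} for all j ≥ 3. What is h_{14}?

-489821440

h_3 = -4; h_4 = -40; h_5 = -184; …; h_{11} = -3560512; h_{12} = -18380416; h_{13} = -94884736; h_{14} = -489821440.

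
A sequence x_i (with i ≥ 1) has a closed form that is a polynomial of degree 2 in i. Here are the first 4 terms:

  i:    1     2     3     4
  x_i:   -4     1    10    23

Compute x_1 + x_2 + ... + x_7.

1st diffs: 5, 9, 13.
2nd diffs: 4, 4 (constant).
So x_i = 2i^2 - i - 5.
Continuing: 40, 61, 86.
Summing i = 1..7 (7 terms) gives 217.

217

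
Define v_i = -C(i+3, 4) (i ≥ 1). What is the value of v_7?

-210

C(10, 4) = 210, so v_7 = -210.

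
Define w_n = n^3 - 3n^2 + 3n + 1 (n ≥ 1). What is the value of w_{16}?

w_{16} = 1·16^3 - 3·16^2 + 3·16 + 1 = 3377.

3377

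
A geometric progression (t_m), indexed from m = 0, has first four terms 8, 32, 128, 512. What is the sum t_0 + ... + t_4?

Common ratio r = 4.
t_m = 8·4^(m-0).
S = 8·(4^5 - 1)/(4 - 1) = 8·(1024 - 1)/(3) = 2728.

2728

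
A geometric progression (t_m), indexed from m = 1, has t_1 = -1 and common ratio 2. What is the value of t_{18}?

t_m = (-1)·2^(m-1).
t_{18} = (-1)·2^17 = -131072.

-131072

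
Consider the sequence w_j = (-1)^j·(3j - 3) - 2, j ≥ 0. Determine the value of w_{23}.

-68

(-1)^23 = -1; 3j - 3 at j=23 is 66; so w_{23} = -68.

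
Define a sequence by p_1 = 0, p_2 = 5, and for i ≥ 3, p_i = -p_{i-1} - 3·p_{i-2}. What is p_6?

Iterate the recurrence:
p_3 = -5;  p_4 = -10;  p_5 = 25;  p_6 = 5.

5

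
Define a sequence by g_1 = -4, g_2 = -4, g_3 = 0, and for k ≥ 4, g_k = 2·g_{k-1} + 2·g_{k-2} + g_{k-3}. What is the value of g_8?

Step forward from the initial values:
g_4 = -12, g_5 = -28, g_6 = -80, g_7 = -228, g_8 = -644.

-644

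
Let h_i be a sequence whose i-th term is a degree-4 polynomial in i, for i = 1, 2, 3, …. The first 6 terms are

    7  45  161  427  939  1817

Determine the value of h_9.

1st diffs: 38, 116, 266, 512, 878.
2nd diffs: 78, 150, 246, 366.
3rd diffs: 72, 96, 120.
4th diffs: 24, 24 (constant).
Newton forward-difference form: h_i = 7 + 38·C(i-1,1) + 78·C(i-1,2) + 72·C(i-1,3) + 24·C(i-1,4).
At i = 9: i-1 = 8, so h_9 = 7 + 304 + 2184 + 4032 + 1680 = 8207.

8207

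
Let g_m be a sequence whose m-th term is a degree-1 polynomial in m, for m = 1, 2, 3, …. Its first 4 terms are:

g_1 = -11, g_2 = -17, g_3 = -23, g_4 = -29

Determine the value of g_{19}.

-119

1st diffs: -6, -6, -6 (constant).
So g_m = -6m - 5.
Evaluating at m = 19 gives g_{19} = -119.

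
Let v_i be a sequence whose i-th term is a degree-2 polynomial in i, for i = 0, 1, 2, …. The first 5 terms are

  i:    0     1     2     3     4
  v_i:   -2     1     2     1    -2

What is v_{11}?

1st diffs: 3, 1, -1, -3.
2nd diffs: -2, -2, -2 (constant).
So v_i = -i^2 + 4i - 2.
Evaluating at i = 11 gives v_{11} = -79.

-79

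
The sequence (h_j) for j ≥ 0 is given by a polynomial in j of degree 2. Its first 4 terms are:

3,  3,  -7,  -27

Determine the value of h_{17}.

1st diffs: 0, -10, -20.
2nd diffs: -10, -10 (constant).
Newton forward-difference form: h_j = 3 + (-10)·C(j,2).
At j = 17: j = 17, so h_{17} = 3 - 1360 = -1357.

-1357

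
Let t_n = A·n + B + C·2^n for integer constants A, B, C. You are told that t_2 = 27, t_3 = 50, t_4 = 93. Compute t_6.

At n = 2, 3, 4: 2A + B + 4C = 27; 3A + B + 8C = 50; 4A + B + 16C = 93.
Subtracting the first from the second: A + 4C = 23.
Subtracting the second from the third: A + 8C = 43.
Solving: C = 5, A = 3, then B = 1.
So t_n = 3·n + 1 + 5·2^n; at n=6 this is 339.

339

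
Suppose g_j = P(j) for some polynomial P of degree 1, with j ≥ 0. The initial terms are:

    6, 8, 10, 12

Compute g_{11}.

1st diffs: 2, 2, 2 (constant).
So g_j = 2j + 6.
Evaluating at j = 11 gives g_{11} = 28.

28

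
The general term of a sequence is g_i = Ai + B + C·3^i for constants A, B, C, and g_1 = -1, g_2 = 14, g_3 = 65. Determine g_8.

At i = 1, 2, 3: A + B + 3C = -1; 2A + B + 9C = 14; 3A + B + 27C = 65.
Subtracting the first from the second: A + 6C = 15.
Subtracting the second from the third: A + 18C = 51.
Solving: C = 3, A = -3, then B = -7.
So g_i = -3·i + (-7) + 3·3^i; at i=8 this is 19652.

19652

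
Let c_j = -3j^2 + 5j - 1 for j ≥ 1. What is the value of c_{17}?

-783

c_{17} = -3·17^2 + 5·17 - 1 = -783.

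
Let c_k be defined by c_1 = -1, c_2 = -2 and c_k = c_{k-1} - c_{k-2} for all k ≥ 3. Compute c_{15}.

-1

c_3 = -1; c_4 = 1; c_5 = 2; …; c_{12} = 1; c_{13} = -1; c_{14} = -2; c_{15} = -1.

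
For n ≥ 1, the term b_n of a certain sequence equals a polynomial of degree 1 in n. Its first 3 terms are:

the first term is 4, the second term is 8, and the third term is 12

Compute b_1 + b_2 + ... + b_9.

1st diffs: 4, 4 (constant).
So b_n = 4n.
Continuing: …, 16, 20, 24, 28, …, b_9 = 36.
Summing n = 1..9 (9 terms) gives 180.

180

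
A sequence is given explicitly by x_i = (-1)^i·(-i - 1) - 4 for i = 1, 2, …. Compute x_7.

4

(-1)^7 = -1; -i - 1 at i=7 is -8; so x_7 = 4.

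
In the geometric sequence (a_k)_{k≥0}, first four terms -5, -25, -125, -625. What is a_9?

Common ratio r = 5.
a_k = (-5)·5^(k-0).
a_9 = (-5)·5^9 = -9765625.

-9765625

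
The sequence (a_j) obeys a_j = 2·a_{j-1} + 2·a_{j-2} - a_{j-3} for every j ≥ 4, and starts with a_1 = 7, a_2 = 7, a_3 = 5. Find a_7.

263

Applying the relation repeatedly:
a_4 = 17; a_5 = 37; a_6 = 103; a_7 = 263.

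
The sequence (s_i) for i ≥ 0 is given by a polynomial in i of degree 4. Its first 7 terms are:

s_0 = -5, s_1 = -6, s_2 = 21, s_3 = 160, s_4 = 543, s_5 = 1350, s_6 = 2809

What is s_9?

14098

1st diffs: -1, 27, 139, 383, 807, 1459.
2nd diffs: 28, 112, 244, 424, 652.
3rd diffs: 84, 132, 180, 228.
4th diffs: 48, 48, 48 (constant).
Newton forward-difference form: s_i = -5 + (-1)·C(i,1) + 28·C(i,2) + 84·C(i,3) + 48·C(i,4).
At i = 9: i = 9, so s_9 = -5 - 9 + 1008 + 7056 + 6048 = 14098.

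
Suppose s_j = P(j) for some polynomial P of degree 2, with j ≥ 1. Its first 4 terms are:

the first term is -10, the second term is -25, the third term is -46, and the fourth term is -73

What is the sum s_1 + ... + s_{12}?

1st diffs: -15, -21, -27.
2nd diffs: -6, -6 (constant).
Newton forward-difference form: s_j = -10 + (-15)·C(j-1,1) + (-6)·C(j-1,2).
Continuing: …, -106, -145, -190, -241, …, s_{12} = -505.
Summing j = 1..12 (12 terms) gives -2430.

-2430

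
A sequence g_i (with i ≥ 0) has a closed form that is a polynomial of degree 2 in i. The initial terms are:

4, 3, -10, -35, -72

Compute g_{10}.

1st diffs: -1, -13, -25, -37.
2nd diffs: -12, -12, -12 (constant).
Newton forward-difference form: g_i = 4 + (-1)·C(i,1) + (-12)·C(i,2).
At i = 10: i = 10, so g_{10} = 4 - 10 - 540 = -546.

-546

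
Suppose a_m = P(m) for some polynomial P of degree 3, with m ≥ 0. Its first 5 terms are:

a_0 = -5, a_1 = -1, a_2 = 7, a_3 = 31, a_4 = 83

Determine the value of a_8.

1st diffs: 4, 8, 24, 52.
2nd diffs: 4, 16, 28.
3rd diffs: 12, 12 (constant).
Newton forward-difference form: a_m = -5 + 4·C(m,1) + 4·C(m,2) + 12·C(m,3).
At m = 8: m = 8, so a_8 = -5 + 32 + 112 + 672 = 811.

811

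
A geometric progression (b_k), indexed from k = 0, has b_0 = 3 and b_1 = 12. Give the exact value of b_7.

Common ratio r = 4.
b_k = 3·4^(k-0).
b_7 = 3·4^7 = 49152.

49152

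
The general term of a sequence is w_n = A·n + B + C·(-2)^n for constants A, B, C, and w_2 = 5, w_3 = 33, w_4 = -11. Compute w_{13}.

16441

At n = 2, 3, 4: 2A + B + 4C = 5; 3A + B - 8C = 33; 4A + B + 16C = -11.
Subtracting the first from the second: A - 12C = 28.
Subtracting the second from the third: A + 24C = -44.
Solving: C = -2, A = 4, then B = 5.
So w_n = 4·n + 5 + (-2)·(-2)^n; at n=13 this is 16441.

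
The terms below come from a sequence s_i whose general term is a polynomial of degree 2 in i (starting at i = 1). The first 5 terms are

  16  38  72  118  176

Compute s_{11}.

1st diffs: 22, 34, 46, 58.
2nd diffs: 12, 12, 12 (constant).
Newton forward-difference form: s_i = 16 + 22·C(i-1,1) + 12·C(i-1,2).
At i = 11: i-1 = 10, so s_{11} = 16 + 220 + 540 = 776.

776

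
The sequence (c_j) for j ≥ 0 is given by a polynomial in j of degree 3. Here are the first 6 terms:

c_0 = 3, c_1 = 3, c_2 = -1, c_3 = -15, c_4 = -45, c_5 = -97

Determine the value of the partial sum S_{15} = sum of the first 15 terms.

1st diffs: 0, -4, -14, -30, -52.
2nd diffs: -4, -10, -16, -22.
3rd diffs: -6, -6, -6 (constant).
Newton forward-difference form: c_j = 3 + (-4)·C(j,2) + (-6)·C(j,3).
Continuing: …, -177, -291, -445, -645, …, c_{14} = -2545.
Summing j = 0..14 (15 terms) gives -9965.

-9965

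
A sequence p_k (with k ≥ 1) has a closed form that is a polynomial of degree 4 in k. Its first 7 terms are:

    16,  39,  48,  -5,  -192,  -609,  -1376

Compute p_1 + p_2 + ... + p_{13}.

1st diffs: 23, 9, -53, -187, -417, -767.
2nd diffs: -14, -62, -134, -230, -350.
3rd diffs: -48, -72, -96, -120.
4th diffs: -24, -24, -24 (constant).
So p_k = -k^4 + 2k^3 + 6k^2 + 6k + 3.
Continuing: …, -2637, -4560, -7337, -11184, …, p_{13} = -23072.
Summing k = 1..13 (13 terms) gives -67210.

-67210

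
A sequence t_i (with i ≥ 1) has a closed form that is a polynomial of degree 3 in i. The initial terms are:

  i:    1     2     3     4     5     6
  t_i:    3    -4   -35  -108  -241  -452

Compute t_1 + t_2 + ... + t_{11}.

-10252

1st diffs: -7, -31, -73, -133, -211.
2nd diffs: -24, -42, -60, -78.
3rd diffs: -18, -18, -18 (constant).
Newton forward-difference form: t_i = 3 + (-7)·C(i-1,1) + (-24)·C(i-1,2) + (-18)·C(i-1,3).
Continuing: …, -759, -1180, -1733, -2436, …, t_{11} = -3307.
Summing i = 1..11 (11 terms) gives -10252.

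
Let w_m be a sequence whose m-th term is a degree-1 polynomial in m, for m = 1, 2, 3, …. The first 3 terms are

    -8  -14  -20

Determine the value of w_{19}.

-116

1st diffs: -6, -6 (constant).
So w_m = -6m - 2.
Evaluating at m = 19 gives w_{19} = -116.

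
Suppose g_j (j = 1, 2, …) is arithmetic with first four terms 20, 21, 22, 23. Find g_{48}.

67

Common difference d = 1.
g_j = 20 + (j - 1)·1.
g_{48} = 20 + 47·1 = 67.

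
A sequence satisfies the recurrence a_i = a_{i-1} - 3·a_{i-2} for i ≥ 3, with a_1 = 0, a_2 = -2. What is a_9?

70

Iterate the recurrence:
a_3 = -2, a_4 = 4, a_5 = 10, a_6 = -2, a_7 = -32, a_8 = -26, a_9 = 70.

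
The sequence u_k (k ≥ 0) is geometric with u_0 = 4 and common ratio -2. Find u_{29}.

u_k = 4·(-2)^(k-0).
u_{29} = 4·(-2)^29 = -2147483648.

-2147483648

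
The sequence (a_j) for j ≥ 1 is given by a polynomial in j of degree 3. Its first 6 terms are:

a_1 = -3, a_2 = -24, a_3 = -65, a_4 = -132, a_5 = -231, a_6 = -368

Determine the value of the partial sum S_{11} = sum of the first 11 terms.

1st diffs: -21, -41, -67, -99, -137.
2nd diffs: -20, -26, -32, -38.
3rd diffs: -6, -6, -6 (constant).
Newton forward-difference form: a_j = -3 + (-21)·C(j-1,1) + (-20)·C(j-1,2) + (-6)·C(j-1,3).
Continuing: …, -549, -780, -1067, -1416, …, a_{11} = -1833.
Summing j = 1..11 (11 terms) gives -6468.

-6468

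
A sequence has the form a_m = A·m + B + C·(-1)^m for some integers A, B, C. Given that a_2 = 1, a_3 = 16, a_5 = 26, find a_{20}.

The three given values yield: 2A + B + C = 1; 3A + B - C = 16; 5A + B - C = 26.
Subtracting the first from the second: A - 2C = 15.
Subtracting the second from the third: 2A = 10.
Solving: C = -5, A = 5, then B = -4.
Hence a_{20} = 5·20 + (-4) + (-5)·1 = 91.

91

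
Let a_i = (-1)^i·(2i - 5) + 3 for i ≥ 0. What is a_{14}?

(-1)^14 = 1; 2i - 5 at i=14 is 23; so a_{14} = 26.

26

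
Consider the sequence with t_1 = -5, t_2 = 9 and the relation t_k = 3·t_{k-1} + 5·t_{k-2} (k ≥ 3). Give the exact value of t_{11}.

Applying the relation repeatedly:
t_3 = 2; t_4 = 51; t_5 = 163; t_6 = 744; t_7 = 3047; t_8 = 12861; t_9 = 53818; t_{10} = 225759; t_{11} = 946367.

946367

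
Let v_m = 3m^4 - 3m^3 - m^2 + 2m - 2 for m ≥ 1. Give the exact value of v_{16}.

184094

v_{16} = 3·16^4 - 3·16^3 - 1·16^2 + 2·16 - 2 = 184094.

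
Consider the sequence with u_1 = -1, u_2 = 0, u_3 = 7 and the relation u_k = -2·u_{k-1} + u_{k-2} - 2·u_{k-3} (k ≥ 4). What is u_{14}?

Step forward from the initial values:
u_4 = -12; u_5 = 31; u_6 = -88; …; u_{11} = 11527; u_{12} = -30652; u_{13} = 81503; u_{14} = -216712.

-216712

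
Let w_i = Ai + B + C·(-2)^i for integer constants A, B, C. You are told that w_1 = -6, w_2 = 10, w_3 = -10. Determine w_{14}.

Plug in i = 1, 2, 3: A + B - 2C = -6; 2A + B + 4C = 10; 3A + B - 8C = -10.
Subtracting the first from the second: A + 6C = 16.
Subtracting the second from the third: A - 12C = -20.
Solving: C = 2, A = 4, then B = -6.
So w_i = 4·i + (-6) + 2·(-2)^i; at i=14 this is 32818.

32818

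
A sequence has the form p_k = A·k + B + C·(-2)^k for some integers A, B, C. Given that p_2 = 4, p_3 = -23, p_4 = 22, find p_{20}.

Write the equations: 2A + B + 4C = 4; 3A + B - 8C = -23; 4A + B + 16C = 22.
Subtracting the first from the second: A - 12C = -27.
Subtracting the second from the third: A + 24C = 45.
Solving: C = 2, A = -3, then B = 2.
So p_k = -3·k + 2 + 2·(-2)^k; at k=20 this is 2097094.

2097094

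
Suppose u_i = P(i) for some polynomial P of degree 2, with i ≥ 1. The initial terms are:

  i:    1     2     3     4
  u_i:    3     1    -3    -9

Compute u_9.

-69

1st diffs: -2, -4, -6.
2nd diffs: -2, -2 (constant).
Newton forward-difference form: u_i = 3 + (-2)·C(i-1,1) + (-2)·C(i-1,2).
At i = 9: i-1 = 8, so u_9 = 3 - 16 - 56 = -69.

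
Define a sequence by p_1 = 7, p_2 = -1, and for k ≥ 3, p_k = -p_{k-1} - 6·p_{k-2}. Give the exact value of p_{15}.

1815799

Compute successive terms:
p_3 = -41, p_4 = 47, p_5 = 199, …, p_{12} = 115439, p_{13} = -224633, p_{14} = -468001, p_{15} = 1815799.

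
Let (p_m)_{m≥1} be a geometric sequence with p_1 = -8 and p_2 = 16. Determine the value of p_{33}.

-34359738368

Common ratio r = -2.
p_m = (-8)·(-2)^(m-1).
p_{33} = (-8)·(-2)^32 = -34359738368.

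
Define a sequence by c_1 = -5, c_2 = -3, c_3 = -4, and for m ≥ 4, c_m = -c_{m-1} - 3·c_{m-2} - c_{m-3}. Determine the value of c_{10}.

-183

Compute successive terms:
c_4 = 18; c_5 = -3; c_6 = -47; c_7 = 38; c_8 = 106; c_9 = -173; c_{10} = -183.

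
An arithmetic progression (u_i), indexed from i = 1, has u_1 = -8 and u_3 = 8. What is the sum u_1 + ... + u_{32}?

3712

Common difference d = (8 - (-8)) / (3 - 1) = 8.
u_i = -8 + (i - 1)·8.
u_{32} = 240; S = 32·(-8 + 240)/2 = 3712.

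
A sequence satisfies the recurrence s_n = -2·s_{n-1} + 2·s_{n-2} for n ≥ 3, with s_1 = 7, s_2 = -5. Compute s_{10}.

Step forward from the initial values:
s_3 = 24; s_4 = -58; s_5 = 164; s_6 = -444; s_7 = 1216; s_8 = -3320; s_9 = 9072; s_{10} = -24784.

-24784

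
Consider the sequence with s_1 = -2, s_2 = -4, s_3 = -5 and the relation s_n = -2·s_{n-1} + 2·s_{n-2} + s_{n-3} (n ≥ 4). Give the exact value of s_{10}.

Compute successive terms:
s_4 = 0;  s_5 = -14;  s_6 = 23;  s_7 = -74;  s_8 = 180;  s_9 = -485;  s_{10} = 1256.

1256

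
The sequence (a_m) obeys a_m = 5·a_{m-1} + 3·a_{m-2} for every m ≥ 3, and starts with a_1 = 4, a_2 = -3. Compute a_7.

-3972

Iterate the recurrence:
a_3 = -3;  a_4 = -24;  a_5 = -129;  a_6 = -717;  a_7 = -3972.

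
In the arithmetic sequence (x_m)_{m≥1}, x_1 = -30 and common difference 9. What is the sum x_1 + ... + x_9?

x_m = -30 + (m - 1)·9.
x_9 = 42; S = 9·(-30 + 42)/2 = 54.

54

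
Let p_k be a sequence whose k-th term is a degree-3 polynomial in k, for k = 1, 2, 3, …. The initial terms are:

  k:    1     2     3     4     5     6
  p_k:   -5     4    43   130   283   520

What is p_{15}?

1st diffs: 9, 39, 87, 153, 237.
2nd diffs: 30, 48, 66, 84.
3rd diffs: 18, 18, 18 (constant).
Newton forward-difference form: p_k = -5 + 9·C(k-1,1) + 30·C(k-1,2) + 18·C(k-1,3).
At k = 15: k-1 = 14, so p_{15} = -5 + 126 + 2730 + 6552 = 9403.

9403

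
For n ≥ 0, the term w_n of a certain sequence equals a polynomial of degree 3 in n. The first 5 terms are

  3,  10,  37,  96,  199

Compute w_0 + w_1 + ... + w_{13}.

1st diffs: 7, 27, 59, 103.
2nd diffs: 20, 32, 44.
3rd diffs: 12, 12 (constant).
Newton forward-difference form: w_n = 3 + 7·C(n,1) + 20·C(n,2) + 12·C(n,3).
Continuing: …, 358, 585, 892, 1291, …, w_{13} = 5086.
Summing n = 0..13 (14 terms) gives 19971.

19971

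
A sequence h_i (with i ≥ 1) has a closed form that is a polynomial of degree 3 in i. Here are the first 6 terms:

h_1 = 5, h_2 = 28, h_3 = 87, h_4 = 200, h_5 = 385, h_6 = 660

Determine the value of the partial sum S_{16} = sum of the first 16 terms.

55760

1st diffs: 23, 59, 113, 185, 275.
2nd diffs: 36, 54, 72, 90.
3rd diffs: 18, 18, 18 (constant).
Newton forward-difference form: h_i = 5 + 23·C(i-1,1) + 36·C(i-1,2) + 18·C(i-1,3).
Continuing: …, 1043, 1552, 2205, 3020, …, h_{16} = 12320.
Summing i = 1..16 (16 terms) gives 55760.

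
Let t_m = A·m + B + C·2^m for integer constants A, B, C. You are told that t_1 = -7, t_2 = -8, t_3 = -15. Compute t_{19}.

Write the equations: A + B + 2C = -7; 2A + B + 4C = -8; 3A + B + 8C = -15.
Subtracting the first from the second: A + 2C = -1.
Subtracting the second from the third: A + 4C = -7.
Solving: C = -3, A = 5, then B = -6.
Therefore t_{19} = 95 + (-6) + (-3)·524288 = -1572775.

-1572775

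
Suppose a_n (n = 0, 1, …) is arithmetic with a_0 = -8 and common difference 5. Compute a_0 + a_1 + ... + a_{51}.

6214

a_n = -8 + (n - 0)·5.
a_{51} = 247; S = 52·(-8 + 247)/2 = 6214.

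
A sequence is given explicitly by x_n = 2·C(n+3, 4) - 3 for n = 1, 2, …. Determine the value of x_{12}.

C(15, 4) = 1365, so x_{12} = 2727.

2727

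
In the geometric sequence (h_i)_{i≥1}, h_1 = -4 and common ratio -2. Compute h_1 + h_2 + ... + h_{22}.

h_i = (-4)·(-2)^(i-1).
S = (-4)·((-2)^22 - 1)/(-2 - 1) = (-4)·(4194304 - 1)/(-3) = 5592404.

5592404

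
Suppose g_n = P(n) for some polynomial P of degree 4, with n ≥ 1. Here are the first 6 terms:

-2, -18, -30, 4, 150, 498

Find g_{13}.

21190

1st diffs: -16, -12, 34, 146, 348.
2nd diffs: 4, 46, 112, 202.
3rd diffs: 42, 66, 90.
4th diffs: 24, 24 (constant).
So g_n = n^4 - 3n^3 - 5n^2 + 5n.
Evaluating at n = 13 gives g_{13} = 21190.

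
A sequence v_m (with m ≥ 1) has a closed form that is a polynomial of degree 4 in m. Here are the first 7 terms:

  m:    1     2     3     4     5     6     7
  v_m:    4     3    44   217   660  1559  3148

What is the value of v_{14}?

1st diffs: -1, 41, 173, 443, 899, 1589.
2nd diffs: 42, 132, 270, 456, 690.
3rd diffs: 90, 138, 186, 234.
4th diffs: 48, 48, 48 (constant).
Newton forward-difference form: v_m = 4 + (-1)·C(m-1,1) + 42·C(m-1,2) + 90·C(m-1,3) + 48·C(m-1,4).
At m = 14: m-1 = 13, so v_{14} = 4 - 13 + 3276 + 25740 + 34320 = 63327.

63327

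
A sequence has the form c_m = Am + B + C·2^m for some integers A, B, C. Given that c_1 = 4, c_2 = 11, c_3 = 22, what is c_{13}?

At m = 1, 2, 3: A + B + 2C = 4; 2A + B + 4C = 11; 3A + B + 8C = 22.
Subtracting the first from the second: A + 2C = 7.
Subtracting the second from the third: A + 4C = 11.
Solving: C = 2, A = 3, then B = -3.
Therefore c_{13} = 39 + (-3) + 2·8192 = 16420.

16420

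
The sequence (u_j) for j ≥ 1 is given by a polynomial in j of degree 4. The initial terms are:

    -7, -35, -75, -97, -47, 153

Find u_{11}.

1st diffs: -28, -40, -22, 50, 200.
2nd diffs: -12, 18, 72, 150.
3rd diffs: 30, 54, 78.
4th diffs: 24, 24 (constant).
Newton forward-difference form: u_j = -7 + (-28)·C(j-1,1) + (-12)·C(j-1,2) + 30·C(j-1,3) + 24·C(j-1,4).
At j = 11: j-1 = 10, so u_{11} = -7 - 280 - 540 + 3600 + 5040 = 7813.

7813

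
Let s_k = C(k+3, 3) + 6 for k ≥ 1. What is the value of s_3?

26

C(6, 3) = 20, so s_3 = 26.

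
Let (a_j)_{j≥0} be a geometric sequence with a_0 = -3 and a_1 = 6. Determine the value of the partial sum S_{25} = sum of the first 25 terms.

-33554433

Common ratio r = -2.
a_j = (-3)·(-2)^(j-0).
S = (-3)·((-2)^25 - 1)/(-2 - 1) = (-3)·(-33554432 - 1)/(-3) = -33554433.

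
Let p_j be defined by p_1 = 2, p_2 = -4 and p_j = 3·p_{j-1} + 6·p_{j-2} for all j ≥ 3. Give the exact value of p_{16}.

-891578664

Iterate the recurrence:
p_3 = 0;  p_4 = -24;  p_5 = -72;  …;  p_{13} = -10666728;  p_{14} = -46638504;  p_{15} = -203915880;  p_{16} = -891578664.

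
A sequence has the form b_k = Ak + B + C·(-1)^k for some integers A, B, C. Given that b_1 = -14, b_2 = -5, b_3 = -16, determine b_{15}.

-28

The three given values yield: A + B - C = -14; 2A + B + C = -5; 3A + B - C = -16.
Subtracting the first from the second: A + 2C = 9.
Subtracting the second from the third: A - 2C = -11.
Solving: C = 5, A = -1, then B = -8.
So b_k = -1·k + (-8) + 5·(-1)^k; at k=15 this is -28.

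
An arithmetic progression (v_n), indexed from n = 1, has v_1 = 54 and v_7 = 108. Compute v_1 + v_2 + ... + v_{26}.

4329

Common difference d = (108 - 54) / (7 - 1) = 9.
v_n = 54 + (n - 1)·9.
v_{26} = 279; S = 26·(54 + 279)/2 = 4329.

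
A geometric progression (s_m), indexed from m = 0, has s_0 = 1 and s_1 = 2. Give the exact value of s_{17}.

131072

Common ratio r = 2.
s_m = 1·2^(m-0).
s_{17} = 1·2^17 = 131072.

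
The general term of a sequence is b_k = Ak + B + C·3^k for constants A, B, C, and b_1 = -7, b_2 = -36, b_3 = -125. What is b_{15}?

-71744513

Write the equations: A + B + 3C = -7; 2A + B + 9C = -36; 3A + B + 27C = -125.
Subtracting the first from the second: A + 6C = -29.
Subtracting the second from the third: A + 18C = -89.
Solving: C = -5, A = 1, then B = 7.
Therefore b_{15} = 15 + 7 + (-5)·14348907 = -71744513.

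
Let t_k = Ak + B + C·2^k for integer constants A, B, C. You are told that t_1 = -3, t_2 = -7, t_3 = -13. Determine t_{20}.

Plug in k = 1, 2, 3: A + B + 2C = -3; 2A + B + 4C = -7; 3A + B + 8C = -13.
Subtracting the first from the second: A + 2C = -4.
Subtracting the second from the third: A + 4C = -6.
Solving: C = -1, A = -2, then B = 1.
Hence t_{20} = -2·20 + 1 + (-1)·1048576 = -1048615.

-1048615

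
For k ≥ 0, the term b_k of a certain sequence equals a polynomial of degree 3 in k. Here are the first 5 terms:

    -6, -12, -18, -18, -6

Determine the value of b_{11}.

1st diffs: -6, -6, 0, 12.
2nd diffs: 0, 6, 12.
3rd diffs: 6, 6 (constant).
Newton forward-difference form: b_k = -6 + (-6)·C(k,1) + 6·C(k,3).
At k = 11: k = 11, so b_{11} = -6 - 66 + 990 = 918.

918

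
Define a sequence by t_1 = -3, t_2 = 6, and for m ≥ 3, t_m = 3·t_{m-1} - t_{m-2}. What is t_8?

2694

t_3 = 21  t_4 = 57  t_5 = 150  t_6 = 393  t_7 = 1029  t_8 = 2694.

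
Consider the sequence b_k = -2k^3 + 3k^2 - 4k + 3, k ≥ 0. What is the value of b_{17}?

-9024

b_{17} = -2·17^3 + 3·17^2 - 4·17 + 3 = -9024.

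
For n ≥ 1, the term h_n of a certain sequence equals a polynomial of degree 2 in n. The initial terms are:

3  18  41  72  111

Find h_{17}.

1st diffs: 15, 23, 31, 39.
2nd diffs: 8, 8, 8 (constant).
Newton forward-difference form: h_n = 3 + 15·C(n-1,1) + 8·C(n-1,2).
At n = 17: n-1 = 16, so h_{17} = 3 + 240 + 960 = 1203.

1203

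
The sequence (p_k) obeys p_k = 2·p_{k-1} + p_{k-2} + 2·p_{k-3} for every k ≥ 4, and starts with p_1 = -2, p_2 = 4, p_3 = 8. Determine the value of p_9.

2384

Applying the relation repeatedly:
p_4 = 16; p_5 = 48; p_6 = 128; p_7 = 336; p_8 = 896; p_9 = 2384.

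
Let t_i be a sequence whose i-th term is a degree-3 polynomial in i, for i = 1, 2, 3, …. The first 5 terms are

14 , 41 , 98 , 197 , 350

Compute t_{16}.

1st diffs: 27, 57, 99, 153.
2nd diffs: 30, 42, 54.
3rd diffs: 12, 12 (constant).
Newton forward-difference form: t_i = 14 + 27·C(i-1,1) + 30·C(i-1,2) + 12·C(i-1,3).
At i = 16: i-1 = 15, so t_{16} = 14 + 405 + 3150 + 5460 = 9029.

9029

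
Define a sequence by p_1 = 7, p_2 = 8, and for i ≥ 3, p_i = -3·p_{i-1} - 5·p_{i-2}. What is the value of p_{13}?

8359

Compute successive terms:
p_3 = -59  p_4 = 137  p_5 = -116  …  p_{10} = 11513  p_{11} = -41084  p_{12} = 65687  p_{13} = 8359.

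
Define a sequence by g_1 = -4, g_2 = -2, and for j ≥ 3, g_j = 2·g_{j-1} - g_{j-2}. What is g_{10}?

Applying the relation repeatedly:
g_3 = 0  g_4 = 2  g_5 = 4  g_6 = 6  g_7 = 8  g_8 = 10  g_9 = 12  g_{10} = 14.
(Characteristic roots are 1 and 1.)

14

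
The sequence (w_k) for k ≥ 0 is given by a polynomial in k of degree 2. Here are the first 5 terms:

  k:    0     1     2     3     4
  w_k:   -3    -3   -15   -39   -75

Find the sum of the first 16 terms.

-6768

1st diffs: 0, -12, -24, -36.
2nd diffs: -12, -12, -12 (constant).
Newton forward-difference form: w_k = -3 + (-12)·C(k,2).
Continuing: …, -123, -183, -255, -339, …, w_{15} = -1263.
Summing k = 0..15 (16 terms) gives -6768.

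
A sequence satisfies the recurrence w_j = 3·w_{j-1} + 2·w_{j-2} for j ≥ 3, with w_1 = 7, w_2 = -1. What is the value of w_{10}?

Step forward from the initial values:
w_3 = 11;  w_4 = 31;  w_5 = 115;  w_6 = 407;  w_7 = 1451;  w_8 = 5167;  w_9 = 18403;  w_{10} = 65543.

65543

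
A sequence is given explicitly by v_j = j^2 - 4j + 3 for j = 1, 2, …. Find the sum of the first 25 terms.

4300

Over j = 1..25: Σj = 325, Σj² = 5525.
Total = (1)·5525 + (-4)·325 + (3)·25 = 4300.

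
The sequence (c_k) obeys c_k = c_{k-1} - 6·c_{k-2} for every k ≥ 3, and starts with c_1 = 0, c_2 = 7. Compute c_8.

-203

Step forward from the initial values:
c_3 = 7, c_4 = -35, c_5 = -77, c_6 = 133, c_7 = 595, c_8 = -203.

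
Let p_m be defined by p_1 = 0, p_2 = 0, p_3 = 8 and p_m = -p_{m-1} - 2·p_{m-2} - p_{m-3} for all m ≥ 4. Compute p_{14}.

120

Iterate the recurrence:
p_4 = -8; p_5 = -8; p_6 = 16; …; p_{11} = -24; p_{12} = -88; p_{13} = 80; p_{14} = 120.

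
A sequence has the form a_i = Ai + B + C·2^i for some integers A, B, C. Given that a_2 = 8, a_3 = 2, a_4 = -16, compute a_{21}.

-6291322

Write the equations: 2A + B + 4C = 8; 3A + B + 8C = 2; 4A + B + 16C = -16.
Subtracting the first from the second: A + 4C = -6.
Subtracting the second from the third: A + 8C = -18.
Solving: C = -3, A = 6, then B = 8.
Therefore a_{21} = 126 + 8 + (-3)·2097152 = -6291322.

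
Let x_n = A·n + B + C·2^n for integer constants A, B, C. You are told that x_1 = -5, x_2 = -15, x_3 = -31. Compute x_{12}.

The three given values yield: A + B + 2C = -5; 2A + B + 4C = -15; 3A + B + 8C = -31.
Subtracting the first from the second: A + 2C = -10.
Subtracting the second from the third: A + 4C = -16.
Solving: C = -3, A = -4, then B = 5.
Therefore x_{12} = -48 + 5 + (-3)·4096 = -12331.

-12331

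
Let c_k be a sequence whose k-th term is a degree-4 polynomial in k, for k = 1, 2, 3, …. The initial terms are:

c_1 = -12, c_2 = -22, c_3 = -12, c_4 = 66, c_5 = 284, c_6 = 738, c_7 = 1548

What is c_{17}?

72788

1st diffs: -10, 10, 78, 218, 454, 810.
2nd diffs: 20, 68, 140, 236, 356.
3rd diffs: 48, 72, 96, 120.
4th diffs: 24, 24, 24 (constant).
So c_k = k^4 - 2k^3 - 3k^2 - 2k - 6.
Evaluating at k = 17 gives c_{17} = 72788.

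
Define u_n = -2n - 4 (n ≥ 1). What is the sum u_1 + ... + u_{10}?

Over n = 1..10: Σn = 55.
Total = (-2)·55 + (-4)·10 = -150.

-150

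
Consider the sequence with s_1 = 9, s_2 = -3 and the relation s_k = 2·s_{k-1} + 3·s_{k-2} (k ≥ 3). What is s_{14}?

Iterate the recurrence:
s_3 = 21; s_4 = 33; s_5 = 129; …; s_{11} = 88581; s_{12} = 265713; s_{13} = 797169; s_{14} = 2391477.
(Characteristic roots are 3 and -1.)

2391477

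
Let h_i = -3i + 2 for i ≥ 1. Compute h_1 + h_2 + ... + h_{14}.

Over i = 1..14: Σi = 105.
Total = (-3)·105 + (2)·14 = -287.

-287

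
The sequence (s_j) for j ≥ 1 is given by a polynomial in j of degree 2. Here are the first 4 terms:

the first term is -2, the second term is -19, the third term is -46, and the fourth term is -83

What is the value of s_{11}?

1st diffs: -17, -27, -37.
2nd diffs: -10, -10 (constant).
Newton forward-difference form: s_j = -2 + (-17)·C(j-1,1) + (-10)·C(j-1,2).
At j = 11: j-1 = 10, so s_{11} = -2 - 170 - 450 = -622.

-622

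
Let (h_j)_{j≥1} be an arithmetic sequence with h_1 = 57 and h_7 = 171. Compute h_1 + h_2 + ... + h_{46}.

Common difference d = (171 - 57) / (7 - 1) = 19.
h_j = 57 + (j - 1)·19.
h_{46} = 912; S = 46·(57 + 912)/2 = 22287.

22287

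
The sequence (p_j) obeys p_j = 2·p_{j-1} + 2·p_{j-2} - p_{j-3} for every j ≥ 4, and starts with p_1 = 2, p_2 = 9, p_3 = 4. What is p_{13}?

Applying the relation repeatedly:
p_4 = 24; p_5 = 47; p_6 = 138; p_7 = 346; p_8 = 921; p_9 = 2396; p_{10} = 6288; p_{11} = 16447; p_{12} = 43074; p_{13} = 112754.

112754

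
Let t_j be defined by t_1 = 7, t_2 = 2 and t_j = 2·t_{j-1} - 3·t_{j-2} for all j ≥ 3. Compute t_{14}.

Compute successive terms:
t_3 = -17, t_4 = -40, t_5 = -29, …, t_{11} = -1577, t_{12} = -64, t_{13} = 4603, t_{14} = 9398.

9398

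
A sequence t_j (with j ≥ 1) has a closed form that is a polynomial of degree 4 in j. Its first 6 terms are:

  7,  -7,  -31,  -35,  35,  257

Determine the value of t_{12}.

12173

1st diffs: -14, -24, -4, 70, 222.
2nd diffs: -10, 20, 74, 152.
3rd diffs: 30, 54, 78.
4th diffs: 24, 24 (constant).
Newton forward-difference form: t_j = 7 + (-14)·C(j-1,1) + (-10)·C(j-1,2) + 30·C(j-1,3) + 24·C(j-1,4).
At j = 12: j-1 = 11, so t_{12} = 7 - 154 - 550 + 4950 + 7920 = 12173.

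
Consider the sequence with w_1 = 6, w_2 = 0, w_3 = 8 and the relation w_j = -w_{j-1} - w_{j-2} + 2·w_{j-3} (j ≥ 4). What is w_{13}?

Iterate the recurrence:
w_4 = 4  w_5 = -12  w_6 = 24  w_7 = -4  w_8 = -44  w_9 = 96  w_{10} = -60  w_{11} = -124  w_{12} = 376  w_{13} = -372.

-372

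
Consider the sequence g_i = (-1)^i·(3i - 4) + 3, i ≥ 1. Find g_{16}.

(-1)^16 = 1; 3i - 4 at i=16 is 44; so g_{16} = 47.

47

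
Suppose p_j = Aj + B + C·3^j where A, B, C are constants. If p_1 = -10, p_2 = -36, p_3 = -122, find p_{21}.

-52301765930

Plug in j = 1, 2, 3: A + B + 3C = -10; 2A + B + 9C = -36; 3A + B + 27C = -122.
Subtracting the first from the second: A + 6C = -26.
Subtracting the second from the third: A + 18C = -86.
Solving: C = -5, A = 4, then B = 1.
Therefore p_{21} = 84 + 1 + (-5)·10460353203 = -52301765930.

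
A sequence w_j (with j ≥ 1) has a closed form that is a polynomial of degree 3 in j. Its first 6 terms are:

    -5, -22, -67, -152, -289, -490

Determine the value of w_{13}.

1st diffs: -17, -45, -85, -137, -201.
2nd diffs: -28, -40, -52, -64.
3rd diffs: -12, -12, -12 (constant).
Newton forward-difference form: w_j = -5 + (-17)·C(j-1,1) + (-28)·C(j-1,2) + (-12)·C(j-1,3).
At j = 13: j-1 = 12, so w_{13} = -5 - 204 - 1848 - 2640 = -4697.

-4697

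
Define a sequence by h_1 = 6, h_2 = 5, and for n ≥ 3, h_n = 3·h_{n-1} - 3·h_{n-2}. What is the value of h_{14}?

Iterate the recurrence:
h_3 = -3;  h_4 = -24;  h_5 = -63;  …;  h_{11} = 1701;  h_{12} = 3159;  h_{13} = 4374;  h_{14} = 3645.

3645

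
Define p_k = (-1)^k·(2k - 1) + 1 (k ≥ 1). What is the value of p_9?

-16

(-1)^9 = -1; 2k - 1 at k=9 is 17; so p_9 = -16.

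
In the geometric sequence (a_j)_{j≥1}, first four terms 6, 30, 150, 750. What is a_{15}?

36621093750

Common ratio r = 5.
a_j = 6·5^(j-1).
a_{15} = 6·5^14 = 36621093750.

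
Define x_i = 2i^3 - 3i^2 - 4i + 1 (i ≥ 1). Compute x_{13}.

3836

x_{13} = 2·13^3 - 3·13^2 - 4·13 + 1 = 3836.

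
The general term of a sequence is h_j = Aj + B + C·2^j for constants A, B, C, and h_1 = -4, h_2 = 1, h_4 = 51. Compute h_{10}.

5061

At j = 1, 2, 4: A + B + 2C = -4; 2A + B + 4C = 1; 4A + B + 16C = 51.
Subtracting the first from the second: A + 2C = 5.
Subtracting the second from the third: 2A + 12C = 50.
Solving: C = 5, A = -5, then B = -9.
Therefore h_{10} = -50 + (-9) + 5·1024 = 5061.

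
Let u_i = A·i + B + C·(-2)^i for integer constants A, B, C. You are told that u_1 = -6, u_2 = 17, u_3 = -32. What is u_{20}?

At i = 1, 2, 3: A + B - 2C = -6; 2A + B + 4C = 17; 3A + B - 8C = -32.
Subtracting the first from the second: A + 6C = 23.
Subtracting the second from the third: A - 12C = -49.
Solving: C = 4, A = -1, then B = 3.
Therefore u_{20} = -20 + 3 + 4·1048576 = 4194287.

4194287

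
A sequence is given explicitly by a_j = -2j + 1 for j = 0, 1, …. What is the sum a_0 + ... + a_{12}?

Over j = 0..12: Σj = 78.
Total = (-2)·78 + (1)·13 = -143.

-143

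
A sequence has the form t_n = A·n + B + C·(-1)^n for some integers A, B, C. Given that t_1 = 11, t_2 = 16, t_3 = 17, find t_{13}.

47

Plug in n = 1, 2, 3: A + B - C = 11; 2A + B + C = 16; 3A + B - C = 17.
Subtracting the first from the second: A + 2C = 5.
Subtracting the second from the third: A - 2C = 1.
Solving: C = 1, A = 3, then B = 9.
Hence t_{13} = 3·13 + 9 + 1·(-1) = 47.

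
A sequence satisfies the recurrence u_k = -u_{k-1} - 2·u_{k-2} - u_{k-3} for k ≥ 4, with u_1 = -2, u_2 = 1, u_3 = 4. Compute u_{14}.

71

Compute successive terms:
u_4 = -4;  u_5 = -5;  u_6 = 9;  …;  u_{11} = -12;  u_{12} = -51;  u_{13} = 43;  u_{14} = 71.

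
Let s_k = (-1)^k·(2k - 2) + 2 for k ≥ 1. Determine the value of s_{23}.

-42

(-1)^23 = -1; 2k - 2 at k=23 is 44; so s_{23} = -42.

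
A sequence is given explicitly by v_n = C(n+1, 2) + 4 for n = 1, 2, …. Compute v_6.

25

C(7, 2) = 21, so v_6 = 25.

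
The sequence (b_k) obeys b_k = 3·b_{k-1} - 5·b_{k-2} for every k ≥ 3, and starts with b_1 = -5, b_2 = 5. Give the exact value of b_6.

Applying the relation repeatedly:
b_3 = 40  b_4 = 95  b_5 = 85  b_6 = -220.

-220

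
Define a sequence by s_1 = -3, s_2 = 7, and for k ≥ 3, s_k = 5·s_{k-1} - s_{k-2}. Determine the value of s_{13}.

243569037

Compute successive terms:
s_3 = 38  s_4 = 183  s_5 = 877  …  s_{10} = 2214447  s_{11} = 10610053  s_{12} = 50835818  s_{13} = 243569037.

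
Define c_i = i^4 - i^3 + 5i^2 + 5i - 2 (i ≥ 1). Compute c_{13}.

c_{13} = 1·13^4 - 1·13^3 + 5·13^2 + 5·13 - 2 = 27272.

27272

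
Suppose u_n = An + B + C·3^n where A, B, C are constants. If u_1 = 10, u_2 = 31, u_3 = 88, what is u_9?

At n = 1, 2, 3: A + B + 3C = 10; 2A + B + 9C = 31; 3A + B + 27C = 88.
Subtracting the first from the second: A + 6C = 21.
Subtracting the second from the third: A + 18C = 57.
Solving: C = 3, A = 3, then B = -2.
Therefore u_9 = 27 + (-2) + 3·19683 = 59074.

59074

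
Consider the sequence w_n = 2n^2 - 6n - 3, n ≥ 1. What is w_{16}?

w_{16} = 2·16^2 - 6·16 - 3 = 413.

413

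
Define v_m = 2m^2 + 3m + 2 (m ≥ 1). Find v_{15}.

v_{15} = 2·15^2 + 3·15 + 2 = 497.

497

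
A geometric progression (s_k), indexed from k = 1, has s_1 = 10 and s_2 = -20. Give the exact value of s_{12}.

Common ratio r = -2.
s_k = 10·(-2)^(k-1).
s_{12} = 10·(-2)^11 = -20480.

-20480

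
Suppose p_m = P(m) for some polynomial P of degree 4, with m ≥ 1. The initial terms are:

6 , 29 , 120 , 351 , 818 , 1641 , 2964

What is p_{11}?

16976

1st diffs: 23, 91, 231, 467, 823, 1323.
2nd diffs: 68, 140, 236, 356, 500.
3rd diffs: 72, 96, 120, 144.
4th diffs: 24, 24, 24 (constant).
Newton forward-difference form: p_m = 6 + 23·C(m-1,1) + 68·C(m-1,2) + 72·C(m-1,3) + 24·C(m-1,4).
At m = 11: m-1 = 10, so p_{11} = 6 + 230 + 3060 + 8640 + 5040 = 16976.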